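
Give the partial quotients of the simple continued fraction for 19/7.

Run the Euclidean algorithm on 19 and 7; the successive quotients are the partial quotients a_0, a_1, ... (each step inverts the fractional part left over by the previous one):
  19 = 2*7 + 5, so a_0 = 2.
  7 = 1*5 + 2, so a_1 = 1.
  5 = 2*2 + 1, so a_2 = 2.
  2 = 2*1 + 0, so a_3 = 2.
The remainder reaches 0 after 4 divisions, so the expansion has 4 partial quotients, read off in order.

[2; 1, 2, 2]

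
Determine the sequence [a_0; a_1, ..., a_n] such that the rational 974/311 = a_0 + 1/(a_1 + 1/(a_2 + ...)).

Run the Euclidean algorithm on 974 and 311; the successive quotients are the partial quotients a_0, a_1, ... (each step inverts the fractional part left over by the previous one):
  974 = 3*311 + 41, so a_0 = 3.
  311 = 7*41 + 24, so a_1 = 7.
  41 = 1*24 + 17, so a_2 = 1.
  24 = 1*17 + 7, so a_3 = 1.
  17 = 2*7 + 3, so a_4 = 2.
  7 = 2*3 + 1, so a_5 = 2.
  3 = 3*1 + 0, so a_6 = 3.
The remainder reaches 0 after 7 divisions, so the expansion has 7 partial quotients, read off in order.

[3; 7, 1, 1, 2, 2, 3]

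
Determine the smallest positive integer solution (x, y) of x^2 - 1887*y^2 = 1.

First expand sqrt(1887) as a continued fraction. With x_i = (sqrt(1887) + m_i)/d_i and (m_0, d_0) = (0, 1): a_0 = floor(sqrt(1887)) = 43, since 43^2 = 1849 <= 1887 < 1936 = 44^2.
Iterate m_{i+1} = d_i*a_i - m_i, d_{i+1} = (1887 - m_{i+1}^2)/d_i, a_{i+1} = floor((a_0 + m_{i+1})/d_{i+1}):
  m_1 = 1*43 - 0 = 43, d_1 = (1887 - 43^2)/1 = 38/1 = 38, a_1 = floor((43 + 43)/38) = 2.
  m_2 = 38*2 - 43 = 33, d_2 = (1887 - 33^2)/38 = 798/38 = 21, a_2 = floor((43 + 33)/21) = 3.
  m_3 = 21*3 - 33 = 30, d_3 = (1887 - 30^2)/21 = 987/21 = 47, a_3 = floor((43 + 30)/47) = 1.
  m_4 = 47*1 - 30 = 17, d_4 = (1887 - 17^2)/47 = 1598/47 = 34, a_4 = floor((43 + 17)/34) = 1.
  m_5 = 34*1 - 17 = 17, d_5 = (1887 - 17^2)/34 = 1598/34 = 47, a_5 = floor((43 + 17)/47) = 1.
  m_6 = 47*1 - 17 = 30, d_6 = (1887 - 30^2)/47 = 987/47 = 21, a_6 = floor((43 + 30)/21) = 3.
  m_7 = 21*3 - 30 = 33, d_7 = (1887 - 33^2)/21 = 798/21 = 38, a_7 = floor((43 + 33)/38) = 2.
  m_8 = 38*2 - 33 = 43, d_8 = (1887 - 43^2)/38 = 38/38 = 1, a_8 = floor((43 + 43)/1) = 86.
  m_9 = 1*86 - 43 = 43, d_9 = (1887 - 43^2)/1 = 38/1 = 38: (m_9, d_9) = (m_1, d_1) = (43, 38), so from here the quotients repeat a_1, ..., a_8; the period length is 8.
So sqrt(1887) = [43; (2, 3, 1, 1, 1, 3, 2, 86)] with period length k = 8.
k is even, so the fundamental solution of x^2 - 1887y^2 = 1 is (p_{k-1}, q_{k-1}) = (p_7, q_7); compute convergents through index 7.
Convergents (p_i = a_i*p_{i-1} + p_{i-2}, q_i = a_i*q_{i-1} + q_{i-2} with p_{-2}=0, p_{-1}=1, q_{-2}=1, q_{-1}=0):
  i=0: a_0=43, p_0 = 43*1 + 0 = 43, q_0 = 43*0 + 1 = 1.
  i=1: a_1=2, p_1 = 2*43 + 1 = 87, q_1 = 2*1 + 0 = 2.
  i=2: a_2=3, p_2 = 3*87 + 43 = 304, q_2 = 3*2 + 1 = 7.
  i=3: a_3=1, p_3 = 1*304 + 87 = 391, q_3 = 1*7 + 2 = 9.
  i=4: a_4=1, p_4 = 1*391 + 304 = 695, q_4 = 1*9 + 7 = 16.
  i=5: a_5=1, p_5 = 1*695 + 391 = 1086, q_5 = 1*16 + 9 = 25.
  i=6: a_6=3, p_6 = 3*1086 + 695 = 3953, q_6 = 3*25 + 16 = 91.
  i=7: a_7=2, p_7 = 2*3953 + 1086 = 8992, q_7 = 2*91 + 25 = 207.
Check: 8992^2 - 1887*207^2 = 80856064 - 80856063 = 1, so (x, y) = (8992, 207) solves the equation, and by the theorem it is the least positive solution.

(x, y) = (8992, 207)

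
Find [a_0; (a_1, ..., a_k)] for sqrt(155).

Write x_i = (sqrt(155) + m_i)/d_i with (m_0, d_0) = (0, 1). a_0 = floor(sqrt(155)) = 12, since 12^2 = 144 <= 155 < 169 = 13^2.
Iterate m_{i+1} = d_i*a_i - m_i, d_{i+1} = (155 - m_{i+1}^2)/d_i, a_{i+1} = floor((a_0 + m_{i+1})/d_{i+1}):
  m_1 = 1*12 - 0 = 12, d_1 = (155 - 12^2)/1 = 11/1 = 11, a_1 = floor((12 + 12)/11) = 2.
  m_2 = 11*2 - 12 = 10, d_2 = (155 - 10^2)/11 = 55/11 = 5, a_2 = floor((12 + 10)/5) = 4.
  m_3 = 5*4 - 10 = 10, d_3 = (155 - 10^2)/5 = 55/5 = 11, a_3 = floor((12 + 10)/11) = 2.
  m_4 = 11*2 - 10 = 12, d_4 = (155 - 12^2)/11 = 11/11 = 1, a_4 = floor((12 + 12)/1) = 24.
  m_5 = 1*24 - 12 = 12, d_5 = (155 - 12^2)/1 = 11/1 = 11: (m_5, d_5) = (m_1, d_1) = (12, 11), so from here the quotients repeat a_1, ..., a_4; the period length is 4.
Hence the expansion of sqrt(155) is a_0 = 12 followed by the repeating block 2, 4, 2, 24 (period 4).

[12; (2, 4, 2, 24)]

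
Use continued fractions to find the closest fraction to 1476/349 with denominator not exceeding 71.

Expand x = 1476/349 as a continued fraction with the Euclidean algorithm:
  1476 = 4*349 + 80, so a_0 = 4.
  349 = 4*80 + 29, so a_1 = 4.
  80 = 2*29 + 22, so a_2 = 2.
  29 = 1*22 + 7, so a_3 = 1.
  22 = 3*7 + 1, so a_4 = 3.
  7 = 7*1 + 0, so a_5 = 7.
so x = [4; 4, 2, 1, 3, 7].
Convergents (p_i = a_i*p_{i-1} + p_{i-2}, q_i = a_i*q_{i-1} + q_{i-2} with p_{-2}=0, p_{-1}=1, q_{-2}=1, q_{-1}=0), until the denominator exceeds 71:
  i=0: a_0=4, p_0 = 4*1 + 0 = 4, q_0 = 4*0 + 1 = 1.
  i=1: a_1=4, p_1 = 4*4 + 1 = 17, q_1 = 4*1 + 0 = 4.
  i=2: a_2=2, p_2 = 2*17 + 4 = 38, q_2 = 2*4 + 1 = 9.
  i=3: a_3=1, p_3 = 1*38 + 17 = 55, q_3 = 1*9 + 4 = 13.
  i=4: a_4=3, p_4 = 3*55 + 38 = 203, q_4 = 3*13 + 9 = 48.
  i=5: a_5=7, p_5 = 7*203 + 55 = 1476, q_5 = 7*48 + 13 = 349.
q_5 = 349 > 71, so the last convergent with denominator <= 71 is p_4/q_4 = 203/48.
The closest fraction with denominator <= 71 is either p_4/q_4 or the intermediate fraction (k*p_4 + p_3)/(k*q_4 + q_3) with the largest k >= 1 whose denominator stays <= 71; these approach x as k grows, and every other convergent or intermediate fraction in range is farther away.
Largest k: floor((71 - q_3)/q_4) = floor((71 - 13)/48) = 1.
That gives (1*203 + 55)/(1*48 + 13) = 258/61.
Compare the errors: |x - 203/48| = |1476*48 - 203*349|/(349*48) = 1/16752, and |x - 258/61| = |1476*61 - 258*349|/(349*61) = 6/21289.
Cross-multiplying, 1*21289 = 21289 < 100512 = 6*16752, so 1/16752 is smaller: the convergent 203/48 is closer to x than 258/61.

203/48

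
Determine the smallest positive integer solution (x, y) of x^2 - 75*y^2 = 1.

First expand sqrt(75) as a continued fraction. With x_i = (sqrt(75) + m_i)/d_i and (m_0, d_0) = (0, 1): a_0 = floor(sqrt(75)) = 8, since 8^2 = 64 <= 75 < 81 = 9^2.
Iterate m_{i+1} = d_i*a_i - m_i, d_{i+1} = (75 - m_{i+1}^2)/d_i, a_{i+1} = floor((a_0 + m_{i+1})/d_{i+1}):
  m_1 = 1*8 - 0 = 8, d_1 = (75 - 8^2)/1 = 11/1 = 11, a_1 = floor((8 + 8)/11) = 1.
  m_2 = 11*1 - 8 = 3, d_2 = (75 - 3^2)/11 = 66/11 = 6, a_2 = floor((8 + 3)/6) = 1.
  m_3 = 6*1 - 3 = 3, d_3 = (75 - 3^2)/6 = 66/6 = 11, a_3 = floor((8 + 3)/11) = 1.
  m_4 = 11*1 - 3 = 8, d_4 = (75 - 8^2)/11 = 11/11 = 1, a_4 = floor((8 + 8)/1) = 16.
  m_5 = 1*16 - 8 = 8, d_5 = (75 - 8^2)/1 = 11/1 = 11: (m_5, d_5) = (m_1, d_1) = (8, 11), so from here the quotients repeat a_1, ..., a_4; the period length is 4.
So sqrt(75) = [8; (1, 1, 1, 16)] with period length k = 4.
k is even, so the fundamental solution of x^2 - 75y^2 = 1 is (p_{k-1}, q_{k-1}) = (p_3, q_3); compute convergents through index 3.
Convergents (p_i = a_i*p_{i-1} + p_{i-2}, q_i = a_i*q_{i-1} + q_{i-2} with p_{-2}=0, p_{-1}=1, q_{-2}=1, q_{-1}=0):
  i=0: a_0=8, p_0 = 8*1 + 0 = 8, q_0 = 8*0 + 1 = 1.
  i=1: a_1=1, p_1 = 1*8 + 1 = 9, q_1 = 1*1 + 0 = 1.
  i=2: a_2=1, p_2 = 1*9 + 8 = 17, q_2 = 1*1 + 1 = 2.
  i=3: a_3=1, p_3 = 1*17 + 9 = 26, q_3 = 1*2 + 1 = 3.
Check: 26^2 - 75*3^2 = 676 - 675 = 1, so (x, y) = (26, 3) solves the equation, and by the theorem it is the least positive solution.

(x, y) = (26, 3)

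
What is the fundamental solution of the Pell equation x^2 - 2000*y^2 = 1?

First expand sqrt(2000) as a continued fraction. With x_i = (sqrt(2000) + m_i)/d_i and (m_0, d_0) = (0, 1): a_0 = floor(sqrt(2000)) = 44, since 44^2 = 1936 <= 2000 < 2025 = 45^2.
Iterate m_{i+1} = d_i*a_i - m_i, d_{i+1} = (2000 - m_{i+1}^2)/d_i, a_{i+1} = floor((a_0 + m_{i+1})/d_{i+1}):
  m_1 = 1*44 - 0 = 44, d_1 = (2000 - 44^2)/1 = 64/1 = 64, a_1 = floor((44 + 44)/64) = 1.
  m_2 = 64*1 - 44 = 20, d_2 = (2000 - 20^2)/64 = 1600/64 = 25, a_2 = floor((44 + 20)/25) = 2.
  m_3 = 25*2 - 20 = 30, d_3 = (2000 - 30^2)/25 = 1100/25 = 44, a_3 = floor((44 + 30)/44) = 1.
  m_4 = 44*1 - 30 = 14, d_4 = (2000 - 14^2)/44 = 1804/44 = 41, a_4 = floor((44 + 14)/41) = 1.
  m_5 = 41*1 - 14 = 27, d_5 = (2000 - 27^2)/41 = 1271/41 = 31, a_5 = floor((44 + 27)/31) = 2.
  m_6 = 31*2 - 27 = 35, d_6 = (2000 - 35^2)/31 = 775/31 = 25, a_6 = floor((44 + 35)/25) = 3.
  m_7 = 25*3 - 35 = 40, d_7 = (2000 - 40^2)/25 = 400/25 = 16, a_7 = floor((44 + 40)/16) = 5.
  m_8 = 16*5 - 40 = 40, d_8 = (2000 - 40^2)/16 = 400/16 = 25, a_8 = floor((44 + 40)/25) = 3.
  m_9 = 25*3 - 40 = 35, d_9 = (2000 - 35^2)/25 = 775/25 = 31, a_9 = floor((44 + 35)/31) = 2.
  m_10 = 31*2 - 35 = 27, d_10 = (2000 - 27^2)/31 = 1271/31 = 41, a_10 = floor((44 + 27)/41) = 1.
  m_11 = 41*1 - 27 = 14, d_11 = (2000 - 14^2)/41 = 1804/41 = 44, a_11 = floor((44 + 14)/44) = 1.
  m_12 = 44*1 - 14 = 30, d_12 = (2000 - 30^2)/44 = 1100/44 = 25, a_12 = floor((44 + 30)/25) = 2.
  m_13 = 25*2 - 30 = 20, d_13 = (2000 - 20^2)/25 = 1600/25 = 64, a_13 = floor((44 + 20)/64) = 1.
  m_14 = 64*1 - 20 = 44, d_14 = (2000 - 44^2)/64 = 64/64 = 1, a_14 = floor((44 + 44)/1) = 88.
  m_15 = 1*88 - 44 = 44, d_15 = (2000 - 44^2)/1 = 64/1 = 64: (m_15, d_15) = (m_1, d_1) = (44, 64), so from here the quotients repeat a_1, ..., a_14; the period length is 14.
So sqrt(2000) = [44; (1, 2, 1, 1, 2, 3, 5, 3, 2, 1, 1, 2, 1, 88)] with period length k = 14.
k is even, so the fundamental solution of x^2 - 2000y^2 = 1 is (p_{k-1}, q_{k-1}) = (p_13, q_13); compute convergents through index 13.
Convergents (p_i = a_i*p_{i-1} + p_{i-2}, q_i = a_i*q_{i-1} + q_{i-2} with p_{-2}=0, p_{-1}=1, q_{-2}=1, q_{-1}=0):
  i=0: a_0=44, p_0 = 44*1 + 0 = 44, q_0 = 44*0 + 1 = 1.
  i=1: a_1=1, p_1 = 1*44 + 1 = 45, q_1 = 1*1 + 0 = 1.
  i=2: a_2=2, p_2 = 2*45 + 44 = 134, q_2 = 2*1 + 1 = 3.
  i=3: a_3=1, p_3 = 1*134 + 45 = 179, q_3 = 1*3 + 1 = 4.
  i=4: a_4=1, p_4 = 1*179 + 134 = 313, q_4 = 1*4 + 3 = 7.
  i=5: a_5=2, p_5 = 2*313 + 179 = 805, q_5 = 2*7 + 4 = 18.
  i=6: a_6=3, p_6 = 3*805 + 313 = 2728, q_6 = 3*18 + 7 = 61.
  i=7: a_7=5, p_7 = 5*2728 + 805 = 14445, q_7 = 5*61 + 18 = 323.
  i=8: a_8=3, p_8 = 3*14445 + 2728 = 46063, q_8 = 3*323 + 61 = 1030.
  i=9: a_9=2, p_9 = 2*46063 + 14445 = 106571, q_9 = 2*1030 + 323 = 2383.
  i=10: a_10=1, p_10 = 1*106571 + 46063 = 152634, q_10 = 1*2383 + 1030 = 3413.
  i=11: a_11=1, p_11 = 1*152634 + 106571 = 259205, q_11 = 1*3413 + 2383 = 5796.
  i=12: a_12=2, p_12 = 2*259205 + 152634 = 671044, q_12 = 2*5796 + 3413 = 15005.
  i=13: a_13=1, p_13 = 1*671044 + 259205 = 930249, q_13 = 1*15005 + 5796 = 20801.
Check: 930249^2 - 2000*20801^2 = 865363202001 - 865363202000 = 1, so (x, y) = (930249, 20801) solves the equation, and by the theorem it is the least positive solution.

(x, y) = (930249, 20801)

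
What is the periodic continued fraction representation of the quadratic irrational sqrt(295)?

Write x_i = (sqrt(295) + m_i)/d_i with (m_0, d_0) = (0, 1). a_0 = floor(sqrt(295)) = 17, since 17^2 = 289 <= 295 < 324 = 18^2.
Iterate m_{i+1} = d_i*a_i - m_i, d_{i+1} = (295 - m_{i+1}^2)/d_i, a_{i+1} = floor((a_0 + m_{i+1})/d_{i+1}):
  m_1 = 1*17 - 0 = 17, d_1 = (295 - 17^2)/1 = 6/1 = 6, a_1 = floor((17 + 17)/6) = 5.
  m_2 = 6*5 - 17 = 13, d_2 = (295 - 13^2)/6 = 126/6 = 21, a_2 = floor((17 + 13)/21) = 1.
  m_3 = 21*1 - 13 = 8, d_3 = (295 - 8^2)/21 = 231/21 = 11, a_3 = floor((17 + 8)/11) = 2.
  m_4 = 11*2 - 8 = 14, d_4 = (295 - 14^2)/11 = 99/11 = 9, a_4 = floor((17 + 14)/9) = 3.
  m_5 = 9*3 - 14 = 13, d_5 = (295 - 13^2)/9 = 126/9 = 14, a_5 = floor((17 + 13)/14) = 2.
  m_6 = 14*2 - 13 = 15, d_6 = (295 - 15^2)/14 = 70/14 = 5, a_6 = floor((17 + 15)/5) = 6.
  m_7 = 5*6 - 15 = 15, d_7 = (295 - 15^2)/5 = 70/5 = 14, a_7 = floor((17 + 15)/14) = 2.
  m_8 = 14*2 - 15 = 13, d_8 = (295 - 13^2)/14 = 126/14 = 9, a_8 = floor((17 + 13)/9) = 3.
  m_9 = 9*3 - 13 = 14, d_9 = (295 - 14^2)/9 = 99/9 = 11, a_9 = floor((17 + 14)/11) = 2.
  m_10 = 11*2 - 14 = 8, d_10 = (295 - 8^2)/11 = 231/11 = 21, a_10 = floor((17 + 8)/21) = 1.
  m_11 = 21*1 - 8 = 13, d_11 = (295 - 13^2)/21 = 126/21 = 6, a_11 = floor((17 + 13)/6) = 5.
  m_12 = 6*5 - 13 = 17, d_12 = (295 - 17^2)/6 = 6/6 = 1, a_12 = floor((17 + 17)/1) = 34.
  m_13 = 1*34 - 17 = 17, d_13 = (295 - 17^2)/1 = 6/1 = 6: (m_13, d_13) = (m_1, d_1) = (17, 6), so from here the quotients repeat a_1, ..., a_12; the period length is 12.
Hence the expansion of sqrt(295) is a_0 = 17 followed by the repeating block 5, 1, 2, 3, 2, 6, 2, 3, 2, 1, 5, 34 (period 12).

[17; (5, 1, 2, 3, 2, 6, 2, 3, 2, 1, 5, 34)]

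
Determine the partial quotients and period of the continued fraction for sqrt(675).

[25; (1, 50)]

Write x_i = (sqrt(675) + m_i)/d_i with (m_0, d_0) = (0, 1). a_0 = floor(sqrt(675)) = 25, since 25^2 = 625 <= 675 < 676 = 26^2.
Iterate m_{i+1} = d_i*a_i - m_i, d_{i+1} = (675 - m_{i+1}^2)/d_i, a_{i+1} = floor((a_0 + m_{i+1})/d_{i+1}):
  m_1 = 1*25 - 0 = 25, d_1 = (675 - 25^2)/1 = 50/1 = 50, a_1 = floor((25 + 25)/50) = 1.
  m_2 = 50*1 - 25 = 25, d_2 = (675 - 25^2)/50 = 50/50 = 1, a_2 = floor((25 + 25)/1) = 50.
  m_3 = 1*50 - 25 = 25, d_3 = (675 - 25^2)/1 = 50/1 = 50: (m_3, d_3) = (m_1, d_1) = (25, 50), so from here the quotients repeat a_1, a_2; the period length is 2.
Hence the expansion of sqrt(675) is a_0 = 25 followed by the repeating block 1, 50 (period 2).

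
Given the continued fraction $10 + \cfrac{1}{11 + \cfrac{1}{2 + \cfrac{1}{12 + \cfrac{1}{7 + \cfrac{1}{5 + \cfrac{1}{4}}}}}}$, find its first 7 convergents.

Using the convergent recurrence p_i = a_i*p_{i-1} + p_{i-2}, q_i = a_i*q_{i-1} + q_{i-2} with p_{-2}=0, p_{-1}=1, q_{-2}=1, q_{-1}=0:
  i=0: a_0=10, p_0 = 10*1 + 0 = 10, q_0 = 10*0 + 1 = 1.
  i=1: a_1=11, p_1 = 11*10 + 1 = 111, q_1 = 11*1 + 0 = 11.
  i=2: a_2=2, p_2 = 2*111 + 10 = 232, q_2 = 2*11 + 1 = 23.
  i=3: a_3=12, p_3 = 12*232 + 111 = 2895, q_3 = 12*23 + 11 = 287.
  i=4: a_4=7, p_4 = 7*2895 + 232 = 20497, q_4 = 7*287 + 23 = 2032.
  i=5: a_5=5, p_5 = 5*20497 + 2895 = 105380, q_5 = 5*2032 + 287 = 10447.
  i=6: a_6=4, p_6 = 4*105380 + 20497 = 442017, q_6 = 4*10447 + 2032 = 43820.

10/1, 111/11, 232/23, 2895/287, 20497/2032, 105380/10447, 442017/43820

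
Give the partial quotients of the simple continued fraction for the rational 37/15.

Run the Euclidean algorithm on 37 and 15; the successive quotients are the partial quotients a_0, a_1, ... (each step inverts the fractional part left over by the previous one):
  37 = 2*15 + 7, so a_0 = 2.
  15 = 2*7 + 1, so a_1 = 2.
  7 = 7*1 + 0, so a_2 = 7.
The remainder reaches 0 after 3 divisions, so the expansion has 3 partial quotients, read off in order.

[2; 2, 7]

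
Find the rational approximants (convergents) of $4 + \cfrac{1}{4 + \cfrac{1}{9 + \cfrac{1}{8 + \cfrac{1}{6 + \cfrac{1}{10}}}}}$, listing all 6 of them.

Using the convergent recurrence p_i = a_i*p_{i-1} + p_{i-2}, q_i = a_i*q_{i-1} + q_{i-2} with p_{-2}=0, p_{-1}=1, q_{-2}=1, q_{-1}=0:
  i=0: a_0=4, p_0 = 4*1 + 0 = 4, q_0 = 4*0 + 1 = 1.
  i=1: a_1=4, p_1 = 4*4 + 1 = 17, q_1 = 4*1 + 0 = 4.
  i=2: a_2=9, p_2 = 9*17 + 4 = 157, q_2 = 9*4 + 1 = 37.
  i=3: a_3=8, p_3 = 8*157 + 17 = 1273, q_3 = 8*37 + 4 = 300.
  i=4: a_4=6, p_4 = 6*1273 + 157 = 7795, q_4 = 6*300 + 37 = 1837.
  i=5: a_5=10, p_5 = 10*7795 + 1273 = 79223, q_5 = 10*1837 + 300 = 18670.

4/1, 17/4, 157/37, 1273/300, 7795/1837, 79223/18670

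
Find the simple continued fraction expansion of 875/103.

Run the Euclidean algorithm on 875 and 103; the successive quotients are the partial quotients a_0, a_1, ... (each step inverts the fractional part left over by the previous one):
  875 = 8*103 + 51, so a_0 = 8.
  103 = 2*51 + 1, so a_1 = 2.
  51 = 51*1 + 0, so a_2 = 51.
The remainder reaches 0 after 3 divisions, so the expansion has 3 partial quotients, read off in order.

[8; 2, 51]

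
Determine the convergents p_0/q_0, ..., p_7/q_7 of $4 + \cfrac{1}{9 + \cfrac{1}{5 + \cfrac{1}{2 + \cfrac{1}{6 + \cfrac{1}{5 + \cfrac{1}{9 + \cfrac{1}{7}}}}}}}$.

Using the convergent recurrence p_i = a_i*p_{i-1} + p_{i-2}, q_i = a_i*q_{i-1} + q_{i-2} with p_{-2}=0, p_{-1}=1, q_{-2}=1, q_{-1}=0:
  i=0: a_0=4, p_0 = 4*1 + 0 = 4, q_0 = 4*0 + 1 = 1.
  i=1: a_1=9, p_1 = 9*4 + 1 = 37, q_1 = 9*1 + 0 = 9.
  i=2: a_2=5, p_2 = 5*37 + 4 = 189, q_2 = 5*9 + 1 = 46.
  i=3: a_3=2, p_3 = 2*189 + 37 = 415, q_3 = 2*46 + 9 = 101.
  i=4: a_4=6, p_4 = 6*415 + 189 = 2679, q_4 = 6*101 + 46 = 652.
  i=5: a_5=5, p_5 = 5*2679 + 415 = 13810, q_5 = 5*652 + 101 = 3361.
  i=6: a_6=9, p_6 = 9*13810 + 2679 = 126969, q_6 = 9*3361 + 652 = 30901.
  i=7: a_7=7, p_7 = 7*126969 + 13810 = 902593, q_7 = 7*30901 + 3361 = 219668.

4/1, 37/9, 189/46, 415/101, 2679/652, 13810/3361, 126969/30901, 902593/219668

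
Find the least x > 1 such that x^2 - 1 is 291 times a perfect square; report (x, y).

(x, y) = (290, 17)

First expand sqrt(291) as a continued fraction. With x_i = (sqrt(291) + m_i)/d_i and (m_0, d_0) = (0, 1): a_0 = floor(sqrt(291)) = 17, since 17^2 = 289 <= 291 < 324 = 18^2.
Iterate m_{i+1} = d_i*a_i - m_i, d_{i+1} = (291 - m_{i+1}^2)/d_i, a_{i+1} = floor((a_0 + m_{i+1})/d_{i+1}):
  m_1 = 1*17 - 0 = 17, d_1 = (291 - 17^2)/1 = 2/1 = 2, a_1 = floor((17 + 17)/2) = 17.
  m_2 = 2*17 - 17 = 17, d_2 = (291 - 17^2)/2 = 2/2 = 1, a_2 = floor((17 + 17)/1) = 34.
  m_3 = 1*34 - 17 = 17, d_3 = (291 - 17^2)/1 = 2/1 = 2: (m_3, d_3) = (m_1, d_1) = (17, 2), so from here the quotients repeat a_1, a_2; the period length is 2.
So sqrt(291) = [17; (17, 34)] with period length k = 2.
k is even, so the fundamental solution of x^2 - 291y^2 = 1 is (p_{k-1}, q_{k-1}) = (p_1, q_1); compute convergents through index 1.
Convergents (p_i = a_i*p_{i-1} + p_{i-2}, q_i = a_i*q_{i-1} + q_{i-2} with p_{-2}=0, p_{-1}=1, q_{-2}=1, q_{-1}=0):
  i=0: a_0=17, p_0 = 17*1 + 0 = 17, q_0 = 17*0 + 1 = 1.
  i=1: a_1=17, p_1 = 17*17 + 1 = 290, q_1 = 17*1 + 0 = 17.
Check: 290^2 - 291*17^2 = 84100 - 84099 = 1, so (x, y) = (290, 17) solves the equation, and by the theorem it is the least positive solution.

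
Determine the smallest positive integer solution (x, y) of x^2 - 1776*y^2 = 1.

First expand sqrt(1776) as a continued fraction. With x_i = (sqrt(1776) + m_i)/d_i and (m_0, d_0) = (0, 1): a_0 = floor(sqrt(1776)) = 42, since 42^2 = 1764 <= 1776 < 1849 = 43^2.
Iterate m_{i+1} = d_i*a_i - m_i, d_{i+1} = (1776 - m_{i+1}^2)/d_i, a_{i+1} = floor((a_0 + m_{i+1})/d_{i+1}):
  m_1 = 1*42 - 0 = 42, d_1 = (1776 - 42^2)/1 = 12/1 = 12, a_1 = floor((42 + 42)/12) = 7.
  m_2 = 12*7 - 42 = 42, d_2 = (1776 - 42^2)/12 = 12/12 = 1, a_2 = floor((42 + 42)/1) = 84.
  m_3 = 1*84 - 42 = 42, d_3 = (1776 - 42^2)/1 = 12/1 = 12: (m_3, d_3) = (m_1, d_1) = (42, 12), so from here the quotients repeat a_1, a_2; the period length is 2.
So sqrt(1776) = [42; (7, 84)] with period length k = 2.
k is even, so the fundamental solution of x^2 - 1776y^2 = 1 is (p_{k-1}, q_{k-1}) = (p_1, q_1); compute convergents through index 1.
Convergents (p_i = a_i*p_{i-1} + p_{i-2}, q_i = a_i*q_{i-1} + q_{i-2} with p_{-2}=0, p_{-1}=1, q_{-2}=1, q_{-1}=0):
  i=0: a_0=42, p_0 = 42*1 + 0 = 42, q_0 = 42*0 + 1 = 1.
  i=1: a_1=7, p_1 = 7*42 + 1 = 295, q_1 = 7*1 + 0 = 7.
Check: 295^2 - 1776*7^2 = 87025 - 87024 = 1, so (x, y) = (295, 7) solves the equation, and by the theorem it is the least positive solution.

(x, y) = (295, 7)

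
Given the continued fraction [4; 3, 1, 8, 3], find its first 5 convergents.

4/1, 13/3, 17/4, 149/35, 464/109

Using the convergent recurrence p_i = a_i*p_{i-1} + p_{i-2}, q_i = a_i*q_{i-1} + q_{i-2} with p_{-2}=0, p_{-1}=1, q_{-2}=1, q_{-1}=0:
  i=0: a_0=4, p_0 = 4*1 + 0 = 4, q_0 = 4*0 + 1 = 1.
  i=1: a_1=3, p_1 = 3*4 + 1 = 13, q_1 = 3*1 + 0 = 3.
  i=2: a_2=1, p_2 = 1*13 + 4 = 17, q_2 = 1*3 + 1 = 4.
  i=3: a_3=8, p_3 = 8*17 + 13 = 149, q_3 = 8*4 + 3 = 35.
  i=4: a_4=3, p_4 = 3*149 + 17 = 464, q_4 = 3*35 + 4 = 109.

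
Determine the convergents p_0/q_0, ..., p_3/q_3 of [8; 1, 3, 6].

Using the convergent recurrence p_i = a_i*p_{i-1} + p_{i-2}, q_i = a_i*q_{i-1} + q_{i-2} with p_{-2}=0, p_{-1}=1, q_{-2}=1, q_{-1}=0:
  i=0: a_0=8, p_0 = 8*1 + 0 = 8, q_0 = 8*0 + 1 = 1.
  i=1: a_1=1, p_1 = 1*8 + 1 = 9, q_1 = 1*1 + 0 = 1.
  i=2: a_2=3, p_2 = 3*9 + 8 = 35, q_2 = 3*1 + 1 = 4.
  i=3: a_3=6, p_3 = 6*35 + 9 = 219, q_3 = 6*4 + 1 = 25.

8/1, 9/1, 35/4, 219/25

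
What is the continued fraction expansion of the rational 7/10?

[0; 1, 2, 3]

Run the Euclidean algorithm on 7 and 10; the successive quotients are the partial quotients a_0, a_1, ... (each step inverts the fractional part left over by the previous one):
  7 = 0*10 + 7, so a_0 = 0.
  10 = 1*7 + 3, so a_1 = 1.
  7 = 2*3 + 1, so a_2 = 2.
  3 = 3*1 + 0, so a_3 = 3.
The remainder reaches 0 after 4 divisions, so the expansion has 4 partial quotients, read off in order.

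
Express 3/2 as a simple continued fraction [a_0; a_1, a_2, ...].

Run the Euclidean algorithm on 3 and 2; the successive quotients are the partial quotients a_0, a_1, ... (each step inverts the fractional part left over by the previous one):
  3 = 1*2 + 1, so a_0 = 1.
  2 = 2*1 + 0, so a_1 = 2.
The remainder reaches 0 after 2 divisions, so the expansion has 2 partial quotients, read off in order.

[1; 2]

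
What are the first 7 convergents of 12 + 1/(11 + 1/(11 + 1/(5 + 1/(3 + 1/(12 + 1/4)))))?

12/1, 133/11, 1475/122, 7508/621, 23999/1985, 295496/24441, 1205983/99749

Using the convergent recurrence p_i = a_i*p_{i-1} + p_{i-2}, q_i = a_i*q_{i-1} + q_{i-2} with p_{-2}=0, p_{-1}=1, q_{-2}=1, q_{-1}=0:
  i=0: a_0=12, p_0 = 12*1 + 0 = 12, q_0 = 12*0 + 1 = 1.
  i=1: a_1=11, p_1 = 11*12 + 1 = 133, q_1 = 11*1 + 0 = 11.
  i=2: a_2=11, p_2 = 11*133 + 12 = 1475, q_2 = 11*11 + 1 = 122.
  i=3: a_3=5, p_3 = 5*1475 + 133 = 7508, q_3 = 5*122 + 11 = 621.
  i=4: a_4=3, p_4 = 3*7508 + 1475 = 23999, q_4 = 3*621 + 122 = 1985.
  i=5: a_5=12, p_5 = 12*23999 + 7508 = 295496, q_5 = 12*1985 + 621 = 24441.
  i=6: a_6=4, p_6 = 4*295496 + 23999 = 1205983, q_6 = 4*24441 + 1985 = 99749.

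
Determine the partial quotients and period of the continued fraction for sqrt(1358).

Write x_i = (sqrt(1358) + m_i)/d_i with (m_0, d_0) = (0, 1). a_0 = floor(sqrt(1358)) = 36, since 36^2 = 1296 <= 1358 < 1369 = 37^2.
Iterate m_{i+1} = d_i*a_i - m_i, d_{i+1} = (1358 - m_{i+1}^2)/d_i, a_{i+1} = floor((a_0 + m_{i+1})/d_{i+1}):
  m_1 = 1*36 - 0 = 36, d_1 = (1358 - 36^2)/1 = 62/1 = 62, a_1 = floor((36 + 36)/62) = 1.
  m_2 = 62*1 - 36 = 26, d_2 = (1358 - 26^2)/62 = 682/62 = 11, a_2 = floor((36 + 26)/11) = 5.
  m_3 = 11*5 - 26 = 29, d_3 = (1358 - 29^2)/11 = 517/11 = 47, a_3 = floor((36 + 29)/47) = 1.
  m_4 = 47*1 - 29 = 18, d_4 = (1358 - 18^2)/47 = 1034/47 = 22, a_4 = floor((36 + 18)/22) = 2.
  m_5 = 22*2 - 18 = 26, d_5 = (1358 - 26^2)/22 = 682/22 = 31, a_5 = floor((36 + 26)/31) = 2.
  m_6 = 31*2 - 26 = 36, d_6 = (1358 - 36^2)/31 = 62/31 = 2, a_6 = floor((36 + 36)/2) = 36.
  m_7 = 2*36 - 36 = 36, d_7 = (1358 - 36^2)/2 = 62/2 = 31, a_7 = floor((36 + 36)/31) = 2.
  m_8 = 31*2 - 36 = 26, d_8 = (1358 - 26^2)/31 = 682/31 = 22, a_8 = floor((36 + 26)/22) = 2.
  m_9 = 22*2 - 26 = 18, d_9 = (1358 - 18^2)/22 = 1034/22 = 47, a_9 = floor((36 + 18)/47) = 1.
  m_10 = 47*1 - 18 = 29, d_10 = (1358 - 29^2)/47 = 517/47 = 11, a_10 = floor((36 + 29)/11) = 5.
  m_11 = 11*5 - 29 = 26, d_11 = (1358 - 26^2)/11 = 682/11 = 62, a_11 = floor((36 + 26)/62) = 1.
  m_12 = 62*1 - 26 = 36, d_12 = (1358 - 36^2)/62 = 62/62 = 1, a_12 = floor((36 + 36)/1) = 72.
  m_13 = 1*72 - 36 = 36, d_13 = (1358 - 36^2)/1 = 62/1 = 62: (m_13, d_13) = (m_1, d_1) = (36, 62), so from here the quotients repeat a_1, ..., a_12; the period length is 12.
Hence the expansion of sqrt(1358) is a_0 = 36 followed by the repeating block 1, 5, 1, 2, 2, 36, 2, 2, 1, 5, 1, 72 (period 12).

[36; (1, 5, 1, 2, 2, 36, 2, 2, 1, 5, 1, 72)]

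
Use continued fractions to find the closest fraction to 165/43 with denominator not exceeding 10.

Expand x = 165/43 as a continued fraction with the Euclidean algorithm:
  165 = 3*43 + 36, so a_0 = 3.
  43 = 1*36 + 7, so a_1 = 1.
  36 = 5*7 + 1, so a_2 = 5.
  7 = 7*1 + 0, so a_3 = 7.
so x = [3; 1, 5, 7].
Convergents (p_i = a_i*p_{i-1} + p_{i-2}, q_i = a_i*q_{i-1} + q_{i-2} with p_{-2}=0, p_{-1}=1, q_{-2}=1, q_{-1}=0), until the denominator exceeds 10:
  i=0: a_0=3, p_0 = 3*1 + 0 = 3, q_0 = 3*0 + 1 = 1.
  i=1: a_1=1, p_1 = 1*3 + 1 = 4, q_1 = 1*1 + 0 = 1.
  i=2: a_2=5, p_2 = 5*4 + 3 = 23, q_2 = 5*1 + 1 = 6.
  i=3: a_3=7, p_3 = 7*23 + 4 = 165, q_3 = 7*6 + 1 = 43.
q_3 = 43 > 10, so the last convergent with denominator <= 10 is p_2/q_2 = 23/6.
The closest fraction with denominator <= 10 is either p_2/q_2 or the intermediate fraction (k*p_2 + p_1)/(k*q_2 + q_1) with the largest k >= 1 whose denominator stays <= 10; these approach x as k grows, and every other convergent or intermediate fraction in range is farther away.
Largest k: floor((10 - q_1)/q_2) = floor((10 - 1)/6) = 1.
That gives (1*23 + 4)/(1*6 + 1) = 27/7.
Compare the errors: |x - 23/6| = |165*6 - 23*43|/(43*6) = 1/258, and |x - 27/7| = |165*7 - 27*43|/(43*7) = 6/301.
Cross-multiplying, 1*301 = 301 < 1548 = 6*258, so 1/258 is smaller: the convergent 23/6 is closer to x than 27/7.

23/6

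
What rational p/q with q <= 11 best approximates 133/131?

1/1

Expand x = 133/131 as a continued fraction with the Euclidean algorithm:
  133 = 1*131 + 2, so a_0 = 1.
  131 = 65*2 + 1, so a_1 = 65.
  2 = 2*1 + 0, so a_2 = 2.
so x = [1; 65, 2].
Convergents (p_i = a_i*p_{i-1} + p_{i-2}, q_i = a_i*q_{i-1} + q_{i-2} with p_{-2}=0, p_{-1}=1, q_{-2}=1, q_{-1}=0), until the denominator exceeds 11:
  i=0: a_0=1, p_0 = 1*1 + 0 = 1, q_0 = 1*0 + 1 = 1.
  i=1: a_1=65, p_1 = 65*1 + 1 = 66, q_1 = 65*1 + 0 = 65.
q_1 = 65 > 11, so the last convergent with denominator <= 11 is p_0/q_0 = 1/1.
The closest fraction with denominator <= 11 is either p_0/q_0 or the intermediate fraction (k*p_0 + p_{-1})/(k*q_0 + q_{-1}) with the largest k >= 1 whose denominator stays <= 11; these approach x as k grows, and every other convergent or intermediate fraction in range is farther away.
Largest k: floor((11 - q_{-1})/q_0) = floor((11 - 0)/1) = 11 (using the seeds p_{-1} = 1, q_{-1} = 0).
That gives (11*1 + 1)/(11*1 + 0) = 12/11.
Compare the errors: |x - 1/1| = |133*1 - 1*131|/(131*1) = 2/131, and |x - 12/11| = |133*11 - 12*131|/(131*11) = 109/1441.
Cross-multiplying, 2*1441 = 2882 < 14279 = 109*131, so 2/131 is smaller: the convergent 1/1 is closer to x than 12/11.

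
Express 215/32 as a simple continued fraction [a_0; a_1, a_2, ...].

Run the Euclidean algorithm on 215 and 32; the successive quotients are the partial quotients a_0, a_1, ... (each step inverts the fractional part left over by the previous one):
  215 = 6*32 + 23, so a_0 = 6.
  32 = 1*23 + 9, so a_1 = 1.
  23 = 2*9 + 5, so a_2 = 2.
  9 = 1*5 + 4, so a_3 = 1.
  5 = 1*4 + 1, so a_4 = 1.
  4 = 4*1 + 0, so a_5 = 4.
The remainder reaches 0 after 6 divisions, so the expansion has 6 partial quotients, read off in order.

[6; 1, 2, 1, 1, 4]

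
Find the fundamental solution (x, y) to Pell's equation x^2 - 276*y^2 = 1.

First expand sqrt(276) as a continued fraction. With x_i = (sqrt(276) + m_i)/d_i and (m_0, d_0) = (0, 1): a_0 = floor(sqrt(276)) = 16, since 16^2 = 256 <= 276 < 289 = 17^2.
Iterate m_{i+1} = d_i*a_i - m_i, d_{i+1} = (276 - m_{i+1}^2)/d_i, a_{i+1} = floor((a_0 + m_{i+1})/d_{i+1}):
  m_1 = 1*16 - 0 = 16, d_1 = (276 - 16^2)/1 = 20/1 = 20, a_1 = floor((16 + 16)/20) = 1.
  m_2 = 20*1 - 16 = 4, d_2 = (276 - 4^2)/20 = 260/20 = 13, a_2 = floor((16 + 4)/13) = 1.
  m_3 = 13*1 - 4 = 9, d_3 = (276 - 9^2)/13 = 195/13 = 15, a_3 = floor((16 + 9)/15) = 1.
  m_4 = 15*1 - 9 = 6, d_4 = (276 - 6^2)/15 = 240/15 = 16, a_4 = floor((16 + 6)/16) = 1.
  m_5 = 16*1 - 6 = 10, d_5 = (276 - 10^2)/16 = 176/16 = 11, a_5 = floor((16 + 10)/11) = 2.
  m_6 = 11*2 - 10 = 12, d_6 = (276 - 12^2)/11 = 132/11 = 12, a_6 = floor((16 + 12)/12) = 2.
  m_7 = 12*2 - 12 = 12, d_7 = (276 - 12^2)/12 = 132/12 = 11, a_7 = floor((16 + 12)/11) = 2.
  m_8 = 11*2 - 12 = 10, d_8 = (276 - 10^2)/11 = 176/11 = 16, a_8 = floor((16 + 10)/16) = 1.
  m_9 = 16*1 - 10 = 6, d_9 = (276 - 6^2)/16 = 240/16 = 15, a_9 = floor((16 + 6)/15) = 1.
  m_10 = 15*1 - 6 = 9, d_10 = (276 - 9^2)/15 = 195/15 = 13, a_10 = floor((16 + 9)/13) = 1.
  m_11 = 13*1 - 9 = 4, d_11 = (276 - 4^2)/13 = 260/13 = 20, a_11 = floor((16 + 4)/20) = 1.
  m_12 = 20*1 - 4 = 16, d_12 = (276 - 16^2)/20 = 20/20 = 1, a_12 = floor((16 + 16)/1) = 32.
  m_13 = 1*32 - 16 = 16, d_13 = (276 - 16^2)/1 = 20/1 = 20: (m_13, d_13) = (m_1, d_1) = (16, 20), so from here the quotients repeat a_1, ..., a_12; the period length is 12.
So sqrt(276) = [16; (1, 1, 1, 1, 2, 2, 2, 1, 1, 1, 1, 32)] with period length k = 12.
k is even, so the fundamental solution of x^2 - 276y^2 = 1 is (p_{k-1}, q_{k-1}) = (p_11, q_11); compute convergents through index 11.
Convergents (p_i = a_i*p_{i-1} + p_{i-2}, q_i = a_i*q_{i-1} + q_{i-2} with p_{-2}=0, p_{-1}=1, q_{-2}=1, q_{-1}=0):
  i=0: a_0=16, p_0 = 16*1 + 0 = 16, q_0 = 16*0 + 1 = 1.
  i=1: a_1=1, p_1 = 1*16 + 1 = 17, q_1 = 1*1 + 0 = 1.
  i=2: a_2=1, p_2 = 1*17 + 16 = 33, q_2 = 1*1 + 1 = 2.
  i=3: a_3=1, p_3 = 1*33 + 17 = 50, q_3 = 1*2 + 1 = 3.
  i=4: a_4=1, p_4 = 1*50 + 33 = 83, q_4 = 1*3 + 2 = 5.
  i=5: a_5=2, p_5 = 2*83 + 50 = 216, q_5 = 2*5 + 3 = 13.
  i=6: a_6=2, p_6 = 2*216 + 83 = 515, q_6 = 2*13 + 5 = 31.
  i=7: a_7=2, p_7 = 2*515 + 216 = 1246, q_7 = 2*31 + 13 = 75.
  i=8: a_8=1, p_8 = 1*1246 + 515 = 1761, q_8 = 1*75 + 31 = 106.
  i=9: a_9=1, p_9 = 1*1761 + 1246 = 3007, q_9 = 1*106 + 75 = 181.
  i=10: a_10=1, p_10 = 1*3007 + 1761 = 4768, q_10 = 1*181 + 106 = 287.
  i=11: a_11=1, p_11 = 1*4768 + 3007 = 7775, q_11 = 1*287 + 181 = 468.
Check: 7775^2 - 276*468^2 = 60450625 - 60450624 = 1, so (x, y) = (7775, 468) solves the equation, and by the theorem it is the least positive solution.

(x, y) = (7775, 468)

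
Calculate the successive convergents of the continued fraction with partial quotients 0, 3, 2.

Using the convergent recurrence p_i = a_i*p_{i-1} + p_{i-2}, q_i = a_i*q_{i-1} + q_{i-2} with p_{-2}=0, p_{-1}=1, q_{-2}=1, q_{-1}=0:
  i=0: a_0=0, p_0 = 0*1 + 0 = 0, q_0 = 0*0 + 1 = 1.
  i=1: a_1=3, p_1 = 3*0 + 1 = 1, q_1 = 3*1 + 0 = 3.
  i=2: a_2=2, p_2 = 2*1 + 0 = 2, q_2 = 2*3 + 1 = 7.

0/1, 1/3, 2/7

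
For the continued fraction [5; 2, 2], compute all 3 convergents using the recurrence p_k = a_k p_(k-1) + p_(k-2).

5/1, 11/2, 27/5

Using the convergent recurrence p_i = a_i*p_{i-1} + p_{i-2}, q_i = a_i*q_{i-1} + q_{i-2} with p_{-2}=0, p_{-1}=1, q_{-2}=1, q_{-1}=0:
  i=0: a_0=5, p_0 = 5*1 + 0 = 5, q_0 = 5*0 + 1 = 1.
  i=1: a_1=2, p_1 = 2*5 + 1 = 11, q_1 = 2*1 + 0 = 2.
  i=2: a_2=2, p_2 = 2*11 + 5 = 27, q_2 = 2*2 + 1 = 5.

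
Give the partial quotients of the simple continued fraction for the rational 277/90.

Run the Euclidean algorithm on 277 and 90; the successive quotients are the partial quotients a_0, a_1, ... (each step inverts the fractional part left over by the previous one):
  277 = 3*90 + 7, so a_0 = 3.
  90 = 12*7 + 6, so a_1 = 12.
  7 = 1*6 + 1, so a_2 = 1.
  6 = 6*1 + 0, so a_3 = 6.
The remainder reaches 0 after 4 divisions, so the expansion has 4 partial quotients, read off in order.

[3; 12, 1, 6]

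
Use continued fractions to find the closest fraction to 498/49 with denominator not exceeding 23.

Expand x = 498/49 as a continued fraction with the Euclidean algorithm:
  498 = 10*49 + 8, so a_0 = 10.
  49 = 6*8 + 1, so a_1 = 6.
  8 = 8*1 + 0, so a_2 = 8.
so x = [10; 6, 8].
Convergents (p_i = a_i*p_{i-1} + p_{i-2}, q_i = a_i*q_{i-1} + q_{i-2} with p_{-2}=0, p_{-1}=1, q_{-2}=1, q_{-1}=0), until the denominator exceeds 23:
  i=0: a_0=10, p_0 = 10*1 + 0 = 10, q_0 = 10*0 + 1 = 1.
  i=1: a_1=6, p_1 = 6*10 + 1 = 61, q_1 = 6*1 + 0 = 6.
  i=2: a_2=8, p_2 = 8*61 + 10 = 498, q_2 = 8*6 + 1 = 49.
q_2 = 49 > 23, so the last convergent with denominator <= 23 is p_1/q_1 = 61/6.
The closest fraction with denominator <= 23 is either p_1/q_1 or the intermediate fraction (k*p_1 + p_0)/(k*q_1 + q_0) with the largest k >= 1 whose denominator stays <= 23; these approach x as k grows, and every other convergent or intermediate fraction in range is farther away.
Largest k: floor((23 - q_0)/q_1) = floor((23 - 1)/6) = 3.
That gives (3*61 + 10)/(3*6 + 1) = 193/19.
Compare the errors: |x - 61/6| = |498*6 - 61*49|/(49*6) = 1/294, and |x - 193/19| = |498*19 - 193*49|/(49*19) = 5/931.
Cross-multiplying, 1*931 = 931 < 1470 = 5*294, so 1/294 is smaller: the convergent 61/6 is closer to x than 193/19.

61/6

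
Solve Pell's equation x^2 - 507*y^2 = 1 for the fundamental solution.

(x, y) = (1351, 60)

First expand sqrt(507) as a continued fraction. With x_i = (sqrt(507) + m_i)/d_i and (m_0, d_0) = (0, 1): a_0 = floor(sqrt(507)) = 22, since 22^2 = 484 <= 507 < 529 = 23^2.
Iterate m_{i+1} = d_i*a_i - m_i, d_{i+1} = (507 - m_{i+1}^2)/d_i, a_{i+1} = floor((a_0 + m_{i+1})/d_{i+1}):
  m_1 = 1*22 - 0 = 22, d_1 = (507 - 22^2)/1 = 23/1 = 23, a_1 = floor((22 + 22)/23) = 1.
  m_2 = 23*1 - 22 = 1, d_2 = (507 - 1^2)/23 = 506/23 = 22, a_2 = floor((22 + 1)/22) = 1.
  m_3 = 22*1 - 1 = 21, d_3 = (507 - 21^2)/22 = 66/22 = 3, a_3 = floor((22 + 21)/3) = 14.
  m_4 = 3*14 - 21 = 21, d_4 = (507 - 21^2)/3 = 66/3 = 22, a_4 = floor((22 + 21)/22) = 1.
  m_5 = 22*1 - 21 = 1, d_5 = (507 - 1^2)/22 = 506/22 = 23, a_5 = floor((22 + 1)/23) = 1.
  m_6 = 23*1 - 1 = 22, d_6 = (507 - 22^2)/23 = 23/23 = 1, a_6 = floor((22 + 22)/1) = 44.
  m_7 = 1*44 - 22 = 22, d_7 = (507 - 22^2)/1 = 23/1 = 23: (m_7, d_7) = (m_1, d_1) = (22, 23), so from here the quotients repeat a_1, ..., a_6; the period length is 6.
So sqrt(507) = [22; (1, 1, 14, 1, 1, 44)] with period length k = 6.
k is even, so the fundamental solution of x^2 - 507y^2 = 1 is (p_{k-1}, q_{k-1}) = (p_5, q_5); compute convergents through index 5.
Convergents (p_i = a_i*p_{i-1} + p_{i-2}, q_i = a_i*q_{i-1} + q_{i-2} with p_{-2}=0, p_{-1}=1, q_{-2}=1, q_{-1}=0):
  i=0: a_0=22, p_0 = 22*1 + 0 = 22, q_0 = 22*0 + 1 = 1.
  i=1: a_1=1, p_1 = 1*22 + 1 = 23, q_1 = 1*1 + 0 = 1.
  i=2: a_2=1, p_2 = 1*23 + 22 = 45, q_2 = 1*1 + 1 = 2.
  i=3: a_3=14, p_3 = 14*45 + 23 = 653, q_3 = 14*2 + 1 = 29.
  i=4: a_4=1, p_4 = 1*653 + 45 = 698, q_4 = 1*29 + 2 = 31.
  i=5: a_5=1, p_5 = 1*698 + 653 = 1351, q_5 = 1*31 + 29 = 60.
Check: 1351^2 - 507*60^2 = 1825201 - 1825200 = 1, so (x, y) = (1351, 60) solves the equation, and by the theorem it is the least positive solution.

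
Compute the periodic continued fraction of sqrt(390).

[19; (1, 2, 1, 38)]

Write x_i = (sqrt(390) + m_i)/d_i with (m_0, d_0) = (0, 1). a_0 = floor(sqrt(390)) = 19, since 19^2 = 361 <= 390 < 400 = 20^2.
Iterate m_{i+1} = d_i*a_i - m_i, d_{i+1} = (390 - m_{i+1}^2)/d_i, a_{i+1} = floor((a_0 + m_{i+1})/d_{i+1}):
  m_1 = 1*19 - 0 = 19, d_1 = (390 - 19^2)/1 = 29/1 = 29, a_1 = floor((19 + 19)/29) = 1.
  m_2 = 29*1 - 19 = 10, d_2 = (390 - 10^2)/29 = 290/29 = 10, a_2 = floor((19 + 10)/10) = 2.
  m_3 = 10*2 - 10 = 10, d_3 = (390 - 10^2)/10 = 290/10 = 29, a_3 = floor((19 + 10)/29) = 1.
  m_4 = 29*1 - 10 = 19, d_4 = (390 - 19^2)/29 = 29/29 = 1, a_4 = floor((19 + 19)/1) = 38.
  m_5 = 1*38 - 19 = 19, d_5 = (390 - 19^2)/1 = 29/1 = 29: (m_5, d_5) = (m_1, d_1) = (19, 29), so from here the quotients repeat a_1, ..., a_4; the period length is 4.
Hence the expansion of sqrt(390) is a_0 = 19 followed by the repeating block 1, 2, 1, 38 (period 4).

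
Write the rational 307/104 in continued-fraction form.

[2; 1, 19, 1, 4]

Run the Euclidean algorithm on 307 and 104; the successive quotients are the partial quotients a_0, a_1, ... (each step inverts the fractional part left over by the previous one):
  307 = 2*104 + 99, so a_0 = 2.
  104 = 1*99 + 5, so a_1 = 1.
  99 = 19*5 + 4, so a_2 = 19.
  5 = 1*4 + 1, so a_3 = 1.
  4 = 4*1 + 0, so a_4 = 4.
The remainder reaches 0 after 5 divisions, so the expansion has 5 partial quotients, read off in order.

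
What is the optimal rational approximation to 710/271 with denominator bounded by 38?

76/29

Expand x = 710/271 as a continued fraction with the Euclidean algorithm:
  710 = 2*271 + 168, so a_0 = 2.
  271 = 1*168 + 103, so a_1 = 1.
  168 = 1*103 + 65, so a_2 = 1.
  103 = 1*65 + 38, so a_3 = 1.
  65 = 1*38 + 27, so a_4 = 1.
  38 = 1*27 + 11, so a_5 = 1.
  27 = 2*11 + 5, so a_6 = 2.
  11 = 2*5 + 1, so a_7 = 2.
  5 = 5*1 + 0, so a_8 = 5.
so x = [2; 1, 1, 1, 1, 1, 2, 2, 5].
Convergents (p_i = a_i*p_{i-1} + p_{i-2}, q_i = a_i*q_{i-1} + q_{i-2} with p_{-2}=0, p_{-1}=1, q_{-2}=1, q_{-1}=0), until the denominator exceeds 38:
  i=0: a_0=2, p_0 = 2*1 + 0 = 2, q_0 = 2*0 + 1 = 1.
  i=1: a_1=1, p_1 = 1*2 + 1 = 3, q_1 = 1*1 + 0 = 1.
  i=2: a_2=1, p_2 = 1*3 + 2 = 5, q_2 = 1*1 + 1 = 2.
  i=3: a_3=1, p_3 = 1*5 + 3 = 8, q_3 = 1*2 + 1 = 3.
  i=4: a_4=1, p_4 = 1*8 + 5 = 13, q_4 = 1*3 + 2 = 5.
  i=5: a_5=1, p_5 = 1*13 + 8 = 21, q_5 = 1*5 + 3 = 8.
  i=6: a_6=2, p_6 = 2*21 + 13 = 55, q_6 = 2*8 + 5 = 21.
  i=7: a_7=2, p_7 = 2*55 + 21 = 131, q_7 = 2*21 + 8 = 50.
q_7 = 50 > 38, so the last convergent with denominator <= 38 is p_6/q_6 = 55/21.
The closest fraction with denominator <= 38 is either p_6/q_6 or the intermediate fraction (k*p_6 + p_5)/(k*q_6 + q_5) with the largest k >= 1 whose denominator stays <= 38; these approach x as k grows, and every other convergent or intermediate fraction in range is farther away.
Largest k: floor((38 - q_5)/q_6) = floor((38 - 8)/21) = 1.
That gives (1*55 + 21)/(1*21 + 8) = 76/29.
Compare the errors: |x - 55/21| = |710*21 - 55*271|/(271*21) = 5/5691, and |x - 76/29| = |710*29 - 76*271|/(271*29) = 6/7859.
Cross-multiplying, 6*5691 = 34146 < 39295 = 5*7859, so 6/7859 is smaller: the intermediate fraction 76/29 is closer to x than 55/21.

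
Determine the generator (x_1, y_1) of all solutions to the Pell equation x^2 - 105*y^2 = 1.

(x, y) = (41, 4)

First expand sqrt(105) as a continued fraction. With x_i = (sqrt(105) + m_i)/d_i and (m_0, d_0) = (0, 1): a_0 = floor(sqrt(105)) = 10, since 10^2 = 100 <= 105 < 121 = 11^2.
Iterate m_{i+1} = d_i*a_i - m_i, d_{i+1} = (105 - m_{i+1}^2)/d_i, a_{i+1} = floor((a_0 + m_{i+1})/d_{i+1}):
  m_1 = 1*10 - 0 = 10, d_1 = (105 - 10^2)/1 = 5/1 = 5, a_1 = floor((10 + 10)/5) = 4.
  m_2 = 5*4 - 10 = 10, d_2 = (105 - 10^2)/5 = 5/5 = 1, a_2 = floor((10 + 10)/1) = 20.
  m_3 = 1*20 - 10 = 10, d_3 = (105 - 10^2)/1 = 5/1 = 5: (m_3, d_3) = (m_1, d_1) = (10, 5), so from here the quotients repeat a_1, a_2; the period length is 2.
So sqrt(105) = [10; (4, 20)] with period length k = 2.
k is even, so the fundamental solution of x^2 - 105y^2 = 1 is (p_{k-1}, q_{k-1}) = (p_1, q_1); compute convergents through index 1.
Convergents (p_i = a_i*p_{i-1} + p_{i-2}, q_i = a_i*q_{i-1} + q_{i-2} with p_{-2}=0, p_{-1}=1, q_{-2}=1, q_{-1}=0):
  i=0: a_0=10, p_0 = 10*1 + 0 = 10, q_0 = 10*0 + 1 = 1.
  i=1: a_1=4, p_1 = 4*10 + 1 = 41, q_1 = 4*1 + 0 = 4.
Check: 41^2 - 105*4^2 = 1681 - 1680 = 1, so (x, y) = (41, 4) solves the equation, and by the theorem it is the least positive solution.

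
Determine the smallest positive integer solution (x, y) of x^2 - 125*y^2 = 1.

First expand sqrt(125) as a continued fraction. With x_i = (sqrt(125) + m_i)/d_i and (m_0, d_0) = (0, 1): a_0 = floor(sqrt(125)) = 11, since 11^2 = 121 <= 125 < 144 = 12^2.
Iterate m_{i+1} = d_i*a_i - m_i, d_{i+1} = (125 - m_{i+1}^2)/d_i, a_{i+1} = floor((a_0 + m_{i+1})/d_{i+1}):
  m_1 = 1*11 - 0 = 11, d_1 = (125 - 11^2)/1 = 4/1 = 4, a_1 = floor((11 + 11)/4) = 5.
  m_2 = 4*5 - 11 = 9, d_2 = (125 - 9^2)/4 = 44/4 = 11, a_2 = floor((11 + 9)/11) = 1.
  m_3 = 11*1 - 9 = 2, d_3 = (125 - 2^2)/11 = 121/11 = 11, a_3 = floor((11 + 2)/11) = 1.
  m_4 = 11*1 - 2 = 9, d_4 = (125 - 9^2)/11 = 44/11 = 4, a_4 = floor((11 + 9)/4) = 5.
  m_5 = 4*5 - 9 = 11, d_5 = (125 - 11^2)/4 = 4/4 = 1, a_5 = floor((11 + 11)/1) = 22.
  m_6 = 1*22 - 11 = 11, d_6 = (125 - 11^2)/1 = 4/1 = 4: (m_6, d_6) = (m_1, d_1) = (11, 4), so from here the quotients repeat a_1, ..., a_5; the period length is 5.
So sqrt(125) = [11; (5, 1, 1, 5, 22)] with period length k = 5.
k is odd, so (p_{k-1}, q_{k-1}) only solves x^2 - 125y^2 = -1 and the fundamental solution of x^2 - 125y^2 = 1 is (p_{2k-1}, q_{2k-1}) = (p_9, q_9); compute convergents through index 9, running through the period twice.
Convergents (p_i = a_i*p_{i-1} + p_{i-2}, q_i = a_i*q_{i-1} + q_{i-2} with p_{-2}=0, p_{-1}=1, q_{-2}=1, q_{-1}=0):
  i=0: a_0=11, p_0 = 11*1 + 0 = 11, q_0 = 11*0 + 1 = 1.
  i=1: a_1=5, p_1 = 5*11 + 1 = 56, q_1 = 5*1 + 0 = 5.
  i=2: a_2=1, p_2 = 1*56 + 11 = 67, q_2 = 1*5 + 1 = 6.
  i=3: a_3=1, p_3 = 1*67 + 56 = 123, q_3 = 1*6 + 5 = 11.
  i=4: a_4=5, p_4 = 5*123 + 67 = 682, q_4 = 5*11 + 6 = 61.
  i=5: a_5=22, p_5 = 22*682 + 123 = 15127, q_5 = 22*61 + 11 = 1353.
  i=6: a_6=5, p_6 = 5*15127 + 682 = 76317, q_6 = 5*1353 + 61 = 6826.
  i=7: a_7=1, p_7 = 1*76317 + 15127 = 91444, q_7 = 1*6826 + 1353 = 8179.
  i=8: a_8=1, p_8 = 1*91444 + 76317 = 167761, q_8 = 1*8179 + 6826 = 15005.
  i=9: a_9=5, p_9 = 5*167761 + 91444 = 930249, q_9 = 5*15005 + 8179 = 83204.
Indeed p_4^2 - 125*q_4^2 = 465124 - 465125 = -1, not +1.
Check: 930249^2 - 125*83204^2 = 865363202001 - 865363202000 = 1, so (x, y) = (930249, 83204) solves the equation, and by the theorem it is the least positive solution.

(x, y) = (930249, 83204)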